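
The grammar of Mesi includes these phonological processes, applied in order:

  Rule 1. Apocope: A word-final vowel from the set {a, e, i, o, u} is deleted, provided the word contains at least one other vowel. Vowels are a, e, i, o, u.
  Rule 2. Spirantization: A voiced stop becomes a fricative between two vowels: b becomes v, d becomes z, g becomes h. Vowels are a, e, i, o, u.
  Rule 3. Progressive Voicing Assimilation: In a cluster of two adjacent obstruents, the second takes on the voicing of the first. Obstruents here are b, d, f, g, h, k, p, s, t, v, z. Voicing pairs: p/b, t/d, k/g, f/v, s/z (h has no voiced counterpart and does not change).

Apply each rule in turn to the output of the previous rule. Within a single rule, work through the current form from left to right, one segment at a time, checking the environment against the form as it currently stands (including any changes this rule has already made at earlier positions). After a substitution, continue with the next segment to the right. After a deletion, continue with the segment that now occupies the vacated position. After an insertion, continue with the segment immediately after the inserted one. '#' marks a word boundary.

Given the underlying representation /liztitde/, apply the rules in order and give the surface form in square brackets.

[lizditt]

Rule 1 Apocope: [liztitde] → [liztitd]
Rule 2 Spirantization: no change — [liztitd]
Rule 3 Progressive Voicing Assimilation: [liztitd] → [lizditt]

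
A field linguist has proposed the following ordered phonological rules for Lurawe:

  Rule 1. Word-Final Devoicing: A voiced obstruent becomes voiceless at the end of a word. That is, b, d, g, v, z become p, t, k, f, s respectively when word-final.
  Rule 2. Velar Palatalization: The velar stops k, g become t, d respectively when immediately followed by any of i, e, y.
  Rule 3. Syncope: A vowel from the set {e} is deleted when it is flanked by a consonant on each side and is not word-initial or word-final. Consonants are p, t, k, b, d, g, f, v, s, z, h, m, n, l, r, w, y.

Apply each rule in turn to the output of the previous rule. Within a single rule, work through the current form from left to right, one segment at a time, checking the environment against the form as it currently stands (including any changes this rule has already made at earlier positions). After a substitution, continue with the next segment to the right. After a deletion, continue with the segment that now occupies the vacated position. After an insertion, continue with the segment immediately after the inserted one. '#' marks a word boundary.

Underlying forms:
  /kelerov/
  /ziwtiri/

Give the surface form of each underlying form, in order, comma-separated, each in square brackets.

[tlrof], [ziwtiri]

/kelerov/:
  Rule 1 Word-Final Devoicing: [kelerov] → [kelerof]
  Rule 2 Velar Palatalization: [kelerof] → [telerof]
  Rule 3 Syncope: [telerof] → [tlrof]
/ziwtiri/:
  Rule 1 Word-Final Devoicing: no change — [ziwtiri]
  Rule 2 Velar Palatalization: no change — [ziwtiri]
  Rule 3 Syncope: no change — [ziwtiri]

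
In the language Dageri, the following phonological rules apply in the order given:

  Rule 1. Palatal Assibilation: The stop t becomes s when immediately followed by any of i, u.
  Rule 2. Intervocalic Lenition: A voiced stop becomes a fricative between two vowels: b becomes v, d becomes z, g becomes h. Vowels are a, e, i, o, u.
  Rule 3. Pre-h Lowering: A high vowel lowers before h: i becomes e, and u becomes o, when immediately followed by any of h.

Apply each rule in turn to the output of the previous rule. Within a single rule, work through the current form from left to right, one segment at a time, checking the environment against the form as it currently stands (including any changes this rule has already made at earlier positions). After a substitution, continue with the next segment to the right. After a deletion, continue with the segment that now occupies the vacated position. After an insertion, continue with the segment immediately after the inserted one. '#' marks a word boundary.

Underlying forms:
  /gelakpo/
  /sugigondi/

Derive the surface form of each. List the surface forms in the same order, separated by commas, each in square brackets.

[gelakpo], [sohehondi]

/gelakpo/:
  Rule 1 Palatal Assibilation: no change — [gelakpo]
  Rule 2 Intervocalic Lenition: no change — [gelakpo]
  Rule 3 Pre-h Lowering: no change — [gelakpo]
/sugigondi/:
  Rule 1 Palatal Assibilation: no change — [sugigondi]
  Rule 2 Intervocalic Lenition: [sugigondi] → [suhihondi]
  Rule 3 Pre-h Lowering: [suhihondi] → [sohehondi]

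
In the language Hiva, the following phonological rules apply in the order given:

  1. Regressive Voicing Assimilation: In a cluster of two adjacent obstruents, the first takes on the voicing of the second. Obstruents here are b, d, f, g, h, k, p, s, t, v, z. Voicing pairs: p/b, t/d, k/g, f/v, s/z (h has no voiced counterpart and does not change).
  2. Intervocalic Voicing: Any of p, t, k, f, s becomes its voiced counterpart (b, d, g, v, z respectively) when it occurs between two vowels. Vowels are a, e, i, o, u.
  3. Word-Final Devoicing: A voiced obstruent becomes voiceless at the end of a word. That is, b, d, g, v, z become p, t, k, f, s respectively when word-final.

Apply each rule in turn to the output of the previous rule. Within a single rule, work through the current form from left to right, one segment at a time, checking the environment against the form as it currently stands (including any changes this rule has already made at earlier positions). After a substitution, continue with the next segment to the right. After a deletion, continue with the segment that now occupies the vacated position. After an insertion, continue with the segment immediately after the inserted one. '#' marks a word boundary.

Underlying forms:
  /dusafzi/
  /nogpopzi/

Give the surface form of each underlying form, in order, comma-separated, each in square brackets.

/dusafzi/:
  1 Regressive Voicing Assimilation: [dusafzi] → [dusavzi]
  2 Intervocalic Voicing: [dusavzi] → [duzavzi]
  3 Word-Final Devoicing: no change — [duzavzi]
/nogpopzi/:
  1 Regressive Voicing Assimilation: [nogpopzi] → [nokpobzi]
  2 Intervocalic Voicing: no change — [nokpobzi]
  3 Word-Final Devoicing: no change — [nokpobzi]

[duzavzi], [nokpobzi]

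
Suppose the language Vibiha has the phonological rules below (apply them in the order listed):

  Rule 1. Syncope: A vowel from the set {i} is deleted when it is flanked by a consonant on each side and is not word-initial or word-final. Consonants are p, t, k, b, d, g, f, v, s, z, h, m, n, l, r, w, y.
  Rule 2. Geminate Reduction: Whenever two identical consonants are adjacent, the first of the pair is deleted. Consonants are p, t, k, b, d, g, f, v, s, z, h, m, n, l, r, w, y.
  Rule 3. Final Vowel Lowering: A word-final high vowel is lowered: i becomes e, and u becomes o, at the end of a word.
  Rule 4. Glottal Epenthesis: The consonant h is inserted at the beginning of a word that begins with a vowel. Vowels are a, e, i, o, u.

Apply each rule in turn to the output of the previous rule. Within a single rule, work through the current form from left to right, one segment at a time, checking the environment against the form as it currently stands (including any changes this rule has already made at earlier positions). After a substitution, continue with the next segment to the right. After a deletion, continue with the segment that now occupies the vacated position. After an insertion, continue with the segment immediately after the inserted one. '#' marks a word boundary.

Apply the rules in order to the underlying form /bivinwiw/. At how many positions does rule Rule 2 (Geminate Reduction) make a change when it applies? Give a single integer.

Rule 1 Syncope: [bivinwiw] → [bvnww]
Rule 2 Geminate Reduction: [bvnww] → [bvnw]
Rule 3 Final Vowel Lowering: no change — [bvnw]
Rule 4 Glottal Epenthesis: no change — [bvnw]
Rule Rule 2 changed 1 position(s).

1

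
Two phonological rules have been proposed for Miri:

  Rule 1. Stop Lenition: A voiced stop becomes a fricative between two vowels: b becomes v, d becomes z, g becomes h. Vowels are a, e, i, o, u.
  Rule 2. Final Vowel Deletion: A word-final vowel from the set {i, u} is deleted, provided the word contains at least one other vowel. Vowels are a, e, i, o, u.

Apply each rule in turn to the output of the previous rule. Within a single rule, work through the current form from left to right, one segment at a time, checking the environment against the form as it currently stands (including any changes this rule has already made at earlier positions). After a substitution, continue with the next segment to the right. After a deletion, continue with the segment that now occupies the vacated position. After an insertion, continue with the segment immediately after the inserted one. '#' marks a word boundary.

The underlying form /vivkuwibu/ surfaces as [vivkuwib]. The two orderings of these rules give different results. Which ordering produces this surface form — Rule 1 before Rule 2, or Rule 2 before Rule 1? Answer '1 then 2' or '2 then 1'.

Order 1 then 2:
  1 Stop Lenition: [vivkuwibu] → [vivkuwivu]
  2 Final Vowel Deletion: [vivkuwivu] → [vivkuwiv]
  result: [vivkuwiv]
Order 2 then 1:
  2 Final Vowel Deletion: [vivkuwibu] → [vivkuwib]
  1 Stop Lenition: no change — [vivkuwib]
  result: [vivkuwib]

2 then 1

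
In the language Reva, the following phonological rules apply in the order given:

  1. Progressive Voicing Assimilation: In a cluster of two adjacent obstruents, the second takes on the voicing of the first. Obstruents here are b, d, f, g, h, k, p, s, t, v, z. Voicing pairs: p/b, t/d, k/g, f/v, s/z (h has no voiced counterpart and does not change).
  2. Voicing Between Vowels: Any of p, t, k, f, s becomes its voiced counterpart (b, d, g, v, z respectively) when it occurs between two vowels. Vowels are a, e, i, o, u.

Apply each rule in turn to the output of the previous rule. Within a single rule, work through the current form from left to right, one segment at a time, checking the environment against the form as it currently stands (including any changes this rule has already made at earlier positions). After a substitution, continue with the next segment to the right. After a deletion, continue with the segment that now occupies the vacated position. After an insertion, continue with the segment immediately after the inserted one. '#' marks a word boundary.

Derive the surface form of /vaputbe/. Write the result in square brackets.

[vabutpe]

1 Progressive Voicing Assimilation: [vaputbe] → [vaputpe]
2 Voicing Between Vowels: [vaputpe] → [vabutpe]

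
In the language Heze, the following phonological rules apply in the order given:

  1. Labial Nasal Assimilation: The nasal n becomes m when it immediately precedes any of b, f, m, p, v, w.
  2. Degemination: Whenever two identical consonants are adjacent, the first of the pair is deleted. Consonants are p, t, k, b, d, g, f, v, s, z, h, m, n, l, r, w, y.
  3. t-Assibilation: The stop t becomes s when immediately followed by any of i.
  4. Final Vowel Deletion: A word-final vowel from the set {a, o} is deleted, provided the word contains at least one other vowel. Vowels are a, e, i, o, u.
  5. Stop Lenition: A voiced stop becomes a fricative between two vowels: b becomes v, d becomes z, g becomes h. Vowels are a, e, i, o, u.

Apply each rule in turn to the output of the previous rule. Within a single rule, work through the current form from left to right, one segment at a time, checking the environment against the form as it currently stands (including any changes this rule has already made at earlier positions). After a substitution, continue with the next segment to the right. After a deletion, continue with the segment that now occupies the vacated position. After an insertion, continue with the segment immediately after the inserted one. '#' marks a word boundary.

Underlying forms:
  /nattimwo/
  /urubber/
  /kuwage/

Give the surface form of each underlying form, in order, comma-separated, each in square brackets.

/nattimwo/:
  1 Labial Nasal Assimilation: no change — [nattimwo]
  2 Degemination: [nattimwo] → [natimwo]
  3 t-Assibilation: [natimwo] → [nasimwo]
  4 Final Vowel Deletion: [nasimwo] → [nasimw]
  5 Stop Lenition: no change — [nasimw]
/urubber/:
  1 Labial Nasal Assimilation: no change — [urubber]
  2 Degemination: [urubber] → [uruber]
  3 t-Assibilation: no change — [uruber]
  4 Final Vowel Deletion: no change — [uruber]
  5 Stop Lenition: [uruber] → [uruver]
/kuwage/:
  1 Labial Nasal Assimilation: no change — [kuwage]
  2 Degemination: no change — [kuwage]
  3 t-Assibilation: no change — [kuwage]
  4 Final Vowel Deletion: no change — [kuwage]
  5 Stop Lenition: [kuwage] → [kuwahe]

[nasimw], [uruver], [kuwahe]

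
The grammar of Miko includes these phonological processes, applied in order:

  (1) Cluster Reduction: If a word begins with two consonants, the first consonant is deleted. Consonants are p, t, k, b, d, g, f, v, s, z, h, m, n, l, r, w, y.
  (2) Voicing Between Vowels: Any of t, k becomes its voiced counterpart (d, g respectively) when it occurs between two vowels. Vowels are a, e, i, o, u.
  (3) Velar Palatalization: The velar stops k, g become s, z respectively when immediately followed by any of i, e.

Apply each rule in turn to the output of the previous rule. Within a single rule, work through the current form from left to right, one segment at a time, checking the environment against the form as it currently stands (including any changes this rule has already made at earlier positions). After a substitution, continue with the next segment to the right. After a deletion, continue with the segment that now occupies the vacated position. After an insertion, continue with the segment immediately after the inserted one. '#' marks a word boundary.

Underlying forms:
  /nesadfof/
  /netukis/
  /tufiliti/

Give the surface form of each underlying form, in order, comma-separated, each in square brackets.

[nesadfof], [neduzis], [tufilidi]

/nesadfof/:
  (1) Cluster Reduction: no change — [nesadfof]
  (2) Voicing Between Vowels: no change — [nesadfof]
  (3) Velar Palatalization: no change — [nesadfof]
/netukis/:
  (1) Cluster Reduction: no change — [netukis]
  (2) Voicing Between Vowels: [netukis] → [nedugis]
  (3) Velar Palatalization: [nedugis] → [neduzis]
/tufiliti/:
  (1) Cluster Reduction: no change — [tufiliti]
  (2) Voicing Between Vowels: [tufiliti] → [tufilidi]
  (3) Velar Palatalization: no change — [tufilidi]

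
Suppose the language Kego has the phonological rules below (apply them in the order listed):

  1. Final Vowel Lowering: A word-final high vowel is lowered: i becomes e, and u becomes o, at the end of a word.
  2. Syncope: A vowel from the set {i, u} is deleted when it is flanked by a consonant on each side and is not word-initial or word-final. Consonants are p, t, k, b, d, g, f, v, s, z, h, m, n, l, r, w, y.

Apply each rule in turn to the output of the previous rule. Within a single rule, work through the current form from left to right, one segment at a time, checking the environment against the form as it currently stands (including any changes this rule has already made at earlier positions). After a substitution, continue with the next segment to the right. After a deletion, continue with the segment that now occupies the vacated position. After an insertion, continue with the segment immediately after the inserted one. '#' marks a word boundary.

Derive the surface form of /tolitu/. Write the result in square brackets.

1 Final Vowel Lowering: [tolitu] → [tolito]
2 Syncope: [tolito] → [tolto]

[tolto]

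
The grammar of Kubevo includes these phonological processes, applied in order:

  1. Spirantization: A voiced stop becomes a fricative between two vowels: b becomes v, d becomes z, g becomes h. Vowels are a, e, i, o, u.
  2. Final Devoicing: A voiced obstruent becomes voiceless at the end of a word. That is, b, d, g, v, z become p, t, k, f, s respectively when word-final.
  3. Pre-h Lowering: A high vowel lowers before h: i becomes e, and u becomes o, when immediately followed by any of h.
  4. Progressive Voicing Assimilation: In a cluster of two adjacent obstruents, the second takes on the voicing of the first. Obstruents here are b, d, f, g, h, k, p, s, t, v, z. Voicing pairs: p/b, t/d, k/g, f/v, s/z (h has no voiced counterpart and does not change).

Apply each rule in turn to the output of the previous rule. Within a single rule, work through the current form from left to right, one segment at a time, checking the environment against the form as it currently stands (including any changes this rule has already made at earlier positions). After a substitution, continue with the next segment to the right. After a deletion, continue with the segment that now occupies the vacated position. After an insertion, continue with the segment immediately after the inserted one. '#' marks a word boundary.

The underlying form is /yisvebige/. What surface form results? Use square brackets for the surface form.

[yisfevehe]

1 Spirantization: [yisvebige] → [yisvevihe]
2 Final Devoicing: no change — [yisvevihe]
3 Pre-h Lowering: [yisvevihe] → [yisvevehe]
4 Progressive Voicing Assimilation: [yisvevehe] → [yisfevehe]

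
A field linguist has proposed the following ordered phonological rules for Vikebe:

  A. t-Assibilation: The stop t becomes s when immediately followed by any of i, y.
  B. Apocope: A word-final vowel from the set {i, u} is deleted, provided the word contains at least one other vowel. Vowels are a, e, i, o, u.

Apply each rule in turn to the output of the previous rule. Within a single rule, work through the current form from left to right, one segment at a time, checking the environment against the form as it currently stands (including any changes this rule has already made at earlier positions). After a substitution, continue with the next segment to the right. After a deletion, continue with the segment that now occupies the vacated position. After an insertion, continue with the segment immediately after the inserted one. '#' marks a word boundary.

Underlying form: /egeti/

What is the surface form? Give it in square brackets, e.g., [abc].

A t-Assibilation: [egeti] → [egesi]
B Apocope: [egesi] → [eges]

[eges]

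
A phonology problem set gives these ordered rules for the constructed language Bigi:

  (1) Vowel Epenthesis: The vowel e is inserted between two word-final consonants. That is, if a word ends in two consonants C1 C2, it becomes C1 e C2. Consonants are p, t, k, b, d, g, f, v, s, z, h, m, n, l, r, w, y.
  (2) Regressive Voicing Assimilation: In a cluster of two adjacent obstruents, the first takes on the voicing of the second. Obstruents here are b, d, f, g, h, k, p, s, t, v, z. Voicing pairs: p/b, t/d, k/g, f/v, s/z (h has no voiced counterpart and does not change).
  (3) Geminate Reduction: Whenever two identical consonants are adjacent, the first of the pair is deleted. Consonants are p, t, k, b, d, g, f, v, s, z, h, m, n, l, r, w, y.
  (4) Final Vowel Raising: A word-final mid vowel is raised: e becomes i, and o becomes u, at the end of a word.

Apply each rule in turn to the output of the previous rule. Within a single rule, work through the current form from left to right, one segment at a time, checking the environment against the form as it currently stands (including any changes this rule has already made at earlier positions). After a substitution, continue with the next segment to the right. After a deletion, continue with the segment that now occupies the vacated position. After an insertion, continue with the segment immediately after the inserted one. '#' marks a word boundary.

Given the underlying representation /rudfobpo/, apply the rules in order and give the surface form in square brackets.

[rutfopu]

(1) Vowel Epenthesis: no change — [rudfobpo]
(2) Regressive Voicing Assimilation: [rudfobpo] → [rutfoppo]
(3) Geminate Reduction: [rutfoppo] → [rutfopo]
(4) Final Vowel Raising: [rutfopo] → [rutfopu]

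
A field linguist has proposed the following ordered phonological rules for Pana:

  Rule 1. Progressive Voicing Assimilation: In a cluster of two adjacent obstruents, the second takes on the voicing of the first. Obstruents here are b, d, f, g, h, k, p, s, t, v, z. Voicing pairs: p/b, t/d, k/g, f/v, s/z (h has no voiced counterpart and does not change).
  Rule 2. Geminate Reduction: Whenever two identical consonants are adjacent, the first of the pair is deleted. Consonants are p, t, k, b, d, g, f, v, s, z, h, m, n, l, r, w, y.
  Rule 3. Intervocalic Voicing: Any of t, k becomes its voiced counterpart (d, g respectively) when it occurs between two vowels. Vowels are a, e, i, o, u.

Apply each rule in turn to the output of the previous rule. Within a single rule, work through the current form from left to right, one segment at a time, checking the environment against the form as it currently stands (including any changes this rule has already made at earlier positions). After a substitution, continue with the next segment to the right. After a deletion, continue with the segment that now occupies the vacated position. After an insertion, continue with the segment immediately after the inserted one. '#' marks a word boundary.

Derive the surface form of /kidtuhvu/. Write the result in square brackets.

[kiduhfu]

Rule 1 Progressive Voicing Assimilation: [kidtuhvu] → [kidduhfu]
Rule 2 Geminate Reduction: [kidduhfu] → [kiduhfu]
Rule 3 Intervocalic Voicing: no change — [kiduhfu]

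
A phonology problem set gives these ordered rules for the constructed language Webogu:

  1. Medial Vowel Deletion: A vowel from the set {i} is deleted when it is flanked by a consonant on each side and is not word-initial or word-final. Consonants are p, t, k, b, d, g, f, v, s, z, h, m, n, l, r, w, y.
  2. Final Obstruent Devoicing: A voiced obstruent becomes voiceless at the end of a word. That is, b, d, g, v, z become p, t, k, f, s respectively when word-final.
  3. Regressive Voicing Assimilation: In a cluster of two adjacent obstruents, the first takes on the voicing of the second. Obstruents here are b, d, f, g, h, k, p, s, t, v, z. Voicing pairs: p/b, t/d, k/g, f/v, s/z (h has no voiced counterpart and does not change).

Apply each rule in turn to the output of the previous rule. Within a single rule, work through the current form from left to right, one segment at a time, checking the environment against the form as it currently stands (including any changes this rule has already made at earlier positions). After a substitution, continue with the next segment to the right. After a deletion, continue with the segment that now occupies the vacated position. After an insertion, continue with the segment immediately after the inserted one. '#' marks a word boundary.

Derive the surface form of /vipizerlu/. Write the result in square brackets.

[fbzerlu]

1 Medial Vowel Deletion: [vipizerlu] → [vpzerlu]
2 Final Obstruent Devoicing: no change — [vpzerlu]
3 Regressive Voicing Assimilation: [vpzerlu] → [fbzerlu]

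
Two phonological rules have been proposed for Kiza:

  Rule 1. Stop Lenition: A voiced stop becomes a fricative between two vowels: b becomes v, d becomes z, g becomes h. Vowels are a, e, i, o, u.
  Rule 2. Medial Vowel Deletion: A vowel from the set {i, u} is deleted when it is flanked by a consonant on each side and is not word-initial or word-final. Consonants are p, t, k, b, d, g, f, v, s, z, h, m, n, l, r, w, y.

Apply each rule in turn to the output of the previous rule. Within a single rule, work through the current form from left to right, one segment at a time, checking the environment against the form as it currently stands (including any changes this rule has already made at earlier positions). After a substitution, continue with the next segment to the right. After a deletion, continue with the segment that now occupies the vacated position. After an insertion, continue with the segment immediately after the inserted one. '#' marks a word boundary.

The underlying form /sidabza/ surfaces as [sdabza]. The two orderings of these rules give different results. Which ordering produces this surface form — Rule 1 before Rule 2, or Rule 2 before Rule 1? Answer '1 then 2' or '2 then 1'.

2 then 1

Order 1 then 2:
  1 Stop Lenition: [sidabza] → [sizabza]
  2 Medial Vowel Deletion: [sizabza] → [szabza]
  result: [szabza]
Order 2 then 1:
  2 Medial Vowel Deletion: [sidabza] → [sdabza]
  1 Stop Lenition: no change — [sdabza]
  result: [sdabza]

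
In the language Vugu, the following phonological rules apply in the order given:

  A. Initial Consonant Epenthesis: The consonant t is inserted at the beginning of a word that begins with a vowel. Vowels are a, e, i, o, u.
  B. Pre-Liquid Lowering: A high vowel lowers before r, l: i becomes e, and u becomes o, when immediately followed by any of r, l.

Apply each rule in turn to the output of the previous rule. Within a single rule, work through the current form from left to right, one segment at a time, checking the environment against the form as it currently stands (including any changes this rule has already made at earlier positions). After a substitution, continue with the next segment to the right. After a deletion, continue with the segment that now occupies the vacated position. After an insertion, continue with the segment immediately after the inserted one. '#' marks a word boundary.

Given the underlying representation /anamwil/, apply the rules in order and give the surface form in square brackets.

A Initial Consonant Epenthesis: [anamwil] → [tanamwil]
B Pre-Liquid Lowering: [tanamwil] → [tanamwel]

[tanamwel]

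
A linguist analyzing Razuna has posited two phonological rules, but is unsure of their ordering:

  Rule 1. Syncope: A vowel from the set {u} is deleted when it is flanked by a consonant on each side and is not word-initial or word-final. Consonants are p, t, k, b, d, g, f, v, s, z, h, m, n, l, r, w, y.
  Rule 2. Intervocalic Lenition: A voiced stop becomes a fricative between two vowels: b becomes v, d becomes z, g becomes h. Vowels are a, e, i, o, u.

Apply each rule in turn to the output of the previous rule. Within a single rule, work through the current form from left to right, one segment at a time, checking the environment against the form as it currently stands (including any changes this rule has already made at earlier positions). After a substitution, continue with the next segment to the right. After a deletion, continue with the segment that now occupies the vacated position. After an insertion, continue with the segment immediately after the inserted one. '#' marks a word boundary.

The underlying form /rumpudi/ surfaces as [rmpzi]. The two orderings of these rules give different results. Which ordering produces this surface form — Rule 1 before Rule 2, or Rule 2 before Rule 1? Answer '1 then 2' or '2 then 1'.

Order 1 then 2:
  1 Syncope: [rumpudi] → [rmpdi]
  2 Intervocalic Lenition: no change — [rmpdi]
  result: [rmpdi]
Order 2 then 1:
  2 Intervocalic Lenition: [rumpudi] → [rumpuzi]
  1 Syncope: [rumpuzi] → [rmpzi]
  result: [rmpzi]

2 then 1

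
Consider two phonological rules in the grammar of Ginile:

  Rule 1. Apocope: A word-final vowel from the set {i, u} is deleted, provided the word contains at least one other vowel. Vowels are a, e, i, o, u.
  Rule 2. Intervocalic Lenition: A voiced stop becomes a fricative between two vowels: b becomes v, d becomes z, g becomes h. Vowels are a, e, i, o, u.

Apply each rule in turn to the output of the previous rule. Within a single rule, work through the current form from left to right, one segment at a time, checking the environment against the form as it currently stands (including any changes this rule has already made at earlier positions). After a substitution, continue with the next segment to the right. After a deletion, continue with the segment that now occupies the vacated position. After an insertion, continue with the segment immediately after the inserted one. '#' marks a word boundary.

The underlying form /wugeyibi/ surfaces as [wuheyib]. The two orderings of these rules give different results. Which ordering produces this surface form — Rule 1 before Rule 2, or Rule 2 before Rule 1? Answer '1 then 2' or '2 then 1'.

1 then 2

Order 1 then 2:
  1 Apocope: [wugeyibi] → [wugeyib]
  2 Intervocalic Lenition: [wugeyib] → [wuheyib]
  result: [wuheyib]
Order 2 then 1:
  2 Intervocalic Lenition: [wugeyibi] → [wuheyivi]
  1 Apocope: [wuheyivi] → [wuheyiv]
  result: [wuheyiv]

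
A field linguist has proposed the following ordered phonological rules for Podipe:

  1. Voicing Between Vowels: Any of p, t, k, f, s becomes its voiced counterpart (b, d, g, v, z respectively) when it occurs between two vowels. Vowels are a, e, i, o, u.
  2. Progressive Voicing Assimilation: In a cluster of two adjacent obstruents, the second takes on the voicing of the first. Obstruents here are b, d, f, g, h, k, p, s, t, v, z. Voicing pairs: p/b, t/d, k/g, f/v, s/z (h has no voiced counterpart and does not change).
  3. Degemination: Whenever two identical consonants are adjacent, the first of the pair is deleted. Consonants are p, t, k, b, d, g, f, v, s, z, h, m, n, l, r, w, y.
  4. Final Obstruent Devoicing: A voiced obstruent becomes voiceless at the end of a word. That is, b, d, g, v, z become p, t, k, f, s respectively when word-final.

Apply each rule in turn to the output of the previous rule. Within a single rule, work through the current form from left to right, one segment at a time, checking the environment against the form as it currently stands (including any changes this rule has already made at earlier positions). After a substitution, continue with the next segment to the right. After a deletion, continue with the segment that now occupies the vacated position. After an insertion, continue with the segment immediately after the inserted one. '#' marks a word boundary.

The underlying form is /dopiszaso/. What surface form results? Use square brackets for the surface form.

[dobisazo]

1 Voicing Between Vowels: [dopiszaso] → [dobiszazo]
2 Progressive Voicing Assimilation: [dobiszazo] → [dobissazo]
3 Degemination: [dobissazo] → [dobisazo]
4 Final Obstruent Devoicing: no change — [dobisazo]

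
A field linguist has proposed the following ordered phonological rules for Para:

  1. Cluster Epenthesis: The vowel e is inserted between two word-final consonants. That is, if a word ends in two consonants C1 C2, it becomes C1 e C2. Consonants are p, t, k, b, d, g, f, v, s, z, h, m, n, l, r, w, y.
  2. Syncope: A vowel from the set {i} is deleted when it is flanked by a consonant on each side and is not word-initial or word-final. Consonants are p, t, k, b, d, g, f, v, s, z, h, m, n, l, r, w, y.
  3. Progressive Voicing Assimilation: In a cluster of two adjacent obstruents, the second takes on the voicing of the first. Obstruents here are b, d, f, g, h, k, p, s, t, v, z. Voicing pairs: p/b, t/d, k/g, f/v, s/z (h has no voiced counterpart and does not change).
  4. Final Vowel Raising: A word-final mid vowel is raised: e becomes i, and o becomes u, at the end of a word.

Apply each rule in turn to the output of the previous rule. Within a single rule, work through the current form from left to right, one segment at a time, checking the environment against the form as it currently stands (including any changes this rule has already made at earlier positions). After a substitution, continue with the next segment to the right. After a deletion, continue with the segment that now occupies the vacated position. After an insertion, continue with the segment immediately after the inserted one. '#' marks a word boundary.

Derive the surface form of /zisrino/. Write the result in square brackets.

1 Cluster Epenthesis: no change — [zisrino]
2 Syncope: [zisrino] → [zsrno]
3 Progressive Voicing Assimilation: [zsrno] → [zzrno]
4 Final Vowel Raising: [zzrno] → [zzrnu]

[zzrnu]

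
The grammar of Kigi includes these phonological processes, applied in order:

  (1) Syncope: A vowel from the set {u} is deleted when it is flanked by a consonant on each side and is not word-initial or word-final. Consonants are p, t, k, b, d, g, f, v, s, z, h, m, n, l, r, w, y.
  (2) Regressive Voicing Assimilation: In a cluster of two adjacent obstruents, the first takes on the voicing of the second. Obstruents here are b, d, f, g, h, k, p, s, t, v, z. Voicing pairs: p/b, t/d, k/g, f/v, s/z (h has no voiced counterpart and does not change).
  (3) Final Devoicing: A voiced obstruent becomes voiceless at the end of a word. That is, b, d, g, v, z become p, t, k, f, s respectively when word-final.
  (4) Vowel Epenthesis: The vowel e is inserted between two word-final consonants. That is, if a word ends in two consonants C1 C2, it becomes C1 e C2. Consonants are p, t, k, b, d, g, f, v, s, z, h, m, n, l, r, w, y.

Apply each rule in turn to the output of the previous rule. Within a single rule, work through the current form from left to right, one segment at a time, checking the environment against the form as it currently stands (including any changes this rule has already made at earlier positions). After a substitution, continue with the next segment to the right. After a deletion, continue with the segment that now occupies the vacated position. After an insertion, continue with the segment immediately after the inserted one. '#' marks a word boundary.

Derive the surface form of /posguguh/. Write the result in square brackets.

(1) Syncope: [posguguh] → [posggh]
(2) Regressive Voicing Assimilation: [posggh] → [pozgkh]
(3) Final Devoicing: no change — [pozgkh]
(4) Vowel Epenthesis: [pozgkh] → [pozgkeh]

[pozgkeh]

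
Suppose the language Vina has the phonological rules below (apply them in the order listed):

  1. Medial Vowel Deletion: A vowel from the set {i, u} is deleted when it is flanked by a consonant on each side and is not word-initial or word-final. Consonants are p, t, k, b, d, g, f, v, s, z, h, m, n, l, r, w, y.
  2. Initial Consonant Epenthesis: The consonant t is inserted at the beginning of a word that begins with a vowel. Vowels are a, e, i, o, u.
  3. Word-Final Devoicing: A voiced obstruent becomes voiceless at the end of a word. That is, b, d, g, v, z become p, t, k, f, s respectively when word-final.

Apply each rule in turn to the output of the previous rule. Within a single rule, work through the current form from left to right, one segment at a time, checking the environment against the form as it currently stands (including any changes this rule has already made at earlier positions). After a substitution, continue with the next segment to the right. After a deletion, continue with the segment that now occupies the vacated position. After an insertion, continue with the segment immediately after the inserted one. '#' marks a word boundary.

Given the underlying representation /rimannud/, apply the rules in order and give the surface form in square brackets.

[rmannt]

1 Medial Vowel Deletion: [rimannud] → [rmannd]
2 Initial Consonant Epenthesis: no change — [rmannd]
3 Word-Final Devoicing: [rmannd] → [rmannt]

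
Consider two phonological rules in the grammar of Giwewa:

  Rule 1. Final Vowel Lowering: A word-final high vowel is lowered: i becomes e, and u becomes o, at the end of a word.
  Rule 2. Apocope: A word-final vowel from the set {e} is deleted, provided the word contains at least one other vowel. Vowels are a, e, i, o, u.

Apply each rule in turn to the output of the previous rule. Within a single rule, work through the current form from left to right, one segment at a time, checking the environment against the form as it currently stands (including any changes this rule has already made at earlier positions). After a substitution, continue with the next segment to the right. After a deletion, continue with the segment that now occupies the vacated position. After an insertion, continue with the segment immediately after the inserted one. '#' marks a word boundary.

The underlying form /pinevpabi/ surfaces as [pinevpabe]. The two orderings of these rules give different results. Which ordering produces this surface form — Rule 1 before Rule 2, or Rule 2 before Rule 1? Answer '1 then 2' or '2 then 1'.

Order 1 then 2:
  1 Final Vowel Lowering: [pinevpabi] → [pinevpabe]
  2 Apocope: [pinevpabe] → [pinevpab]
  result: [pinevpab]
Order 2 then 1:
  2 Apocope: no change — [pinevpabi]
  1 Final Vowel Lowering: [pinevpabi] → [pinevpabe]
  result: [pinevpabe]

2 then 1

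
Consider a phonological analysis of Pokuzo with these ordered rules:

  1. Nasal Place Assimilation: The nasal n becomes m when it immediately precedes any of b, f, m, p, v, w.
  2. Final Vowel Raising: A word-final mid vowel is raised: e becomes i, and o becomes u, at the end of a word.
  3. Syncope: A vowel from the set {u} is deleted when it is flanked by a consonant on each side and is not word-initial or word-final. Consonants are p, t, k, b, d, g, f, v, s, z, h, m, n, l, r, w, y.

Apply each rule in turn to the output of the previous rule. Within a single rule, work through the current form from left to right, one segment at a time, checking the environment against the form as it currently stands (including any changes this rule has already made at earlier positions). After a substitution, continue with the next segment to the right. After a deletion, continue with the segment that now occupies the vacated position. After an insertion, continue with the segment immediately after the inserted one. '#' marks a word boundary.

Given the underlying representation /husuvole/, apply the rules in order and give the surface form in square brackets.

1 Nasal Place Assimilation: no change — [husuvole]
2 Final Vowel Raising: [husuvole] → [husuvoli]
3 Syncope: [husuvoli] → [hsvoli]

[hsvoli]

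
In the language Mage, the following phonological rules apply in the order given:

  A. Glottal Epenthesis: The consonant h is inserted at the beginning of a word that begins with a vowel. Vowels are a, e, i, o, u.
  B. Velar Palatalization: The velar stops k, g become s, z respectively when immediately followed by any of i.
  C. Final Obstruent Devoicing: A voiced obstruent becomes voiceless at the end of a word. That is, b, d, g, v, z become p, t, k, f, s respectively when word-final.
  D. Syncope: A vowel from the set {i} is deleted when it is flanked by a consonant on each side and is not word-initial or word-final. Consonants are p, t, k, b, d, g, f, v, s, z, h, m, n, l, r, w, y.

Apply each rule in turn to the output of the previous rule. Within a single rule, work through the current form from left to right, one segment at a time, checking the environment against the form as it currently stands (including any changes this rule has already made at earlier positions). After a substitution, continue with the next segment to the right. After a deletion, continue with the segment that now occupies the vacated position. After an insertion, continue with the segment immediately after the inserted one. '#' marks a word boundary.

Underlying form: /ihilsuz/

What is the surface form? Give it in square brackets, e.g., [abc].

[hhlsus]

A Glottal Epenthesis: [ihilsuz] → [hihilsuz]
B Velar Palatalization: no change — [hihilsuz]
C Final Obstruent Devoicing: [hihilsuz] → [hihilsus]
D Syncope: [hihilsus] → [hhlsus]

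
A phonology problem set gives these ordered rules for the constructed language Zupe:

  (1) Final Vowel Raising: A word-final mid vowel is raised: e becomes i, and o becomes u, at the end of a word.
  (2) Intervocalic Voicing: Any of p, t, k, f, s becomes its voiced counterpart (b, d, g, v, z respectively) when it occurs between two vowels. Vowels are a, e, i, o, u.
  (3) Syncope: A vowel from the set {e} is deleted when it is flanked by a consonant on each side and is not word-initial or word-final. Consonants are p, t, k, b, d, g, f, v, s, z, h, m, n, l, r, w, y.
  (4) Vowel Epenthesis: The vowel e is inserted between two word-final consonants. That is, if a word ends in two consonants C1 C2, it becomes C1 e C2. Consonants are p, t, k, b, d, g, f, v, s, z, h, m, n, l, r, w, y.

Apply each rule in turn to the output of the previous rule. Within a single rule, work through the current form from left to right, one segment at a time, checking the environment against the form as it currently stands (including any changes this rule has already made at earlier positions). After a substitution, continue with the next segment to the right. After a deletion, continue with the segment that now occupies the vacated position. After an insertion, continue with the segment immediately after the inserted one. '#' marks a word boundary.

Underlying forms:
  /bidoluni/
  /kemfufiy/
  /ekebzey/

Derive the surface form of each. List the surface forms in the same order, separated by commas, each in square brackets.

/bidoluni/:
  (1) Final Vowel Raising: no change — [bidoluni]
  (2) Intervocalic Voicing: no change — [bidoluni]
  (3) Syncope: no change — [bidoluni]
  (4) Vowel Epenthesis: no change — [bidoluni]
/kemfufiy/:
  (1) Final Vowel Raising: no change — [kemfufiy]
  (2) Intervocalic Voicing: [kemfufiy] → [kemfuviy]
  (3) Syncope: [kemfuviy] → [kmfuviy]
  (4) Vowel Epenthesis: no change — [kmfuviy]
/ekebzey/:
  (1) Final Vowel Raising: no change — [ekebzey]
  (2) Intervocalic Voicing: [ekebzey] → [egebzey]
  (3) Syncope: [egebzey] → [egbzy]
  (4) Vowel Epenthesis: [egbzy] → [egbzey]

[bidoluni], [kmfuviy], [egbzey]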